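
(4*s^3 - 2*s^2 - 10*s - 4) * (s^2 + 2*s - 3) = 4*s^5 + 6*s^4 - 26*s^3 - 18*s^2 + 22*s + 12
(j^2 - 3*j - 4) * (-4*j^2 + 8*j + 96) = -4*j^4 + 20*j^3 + 88*j^2 - 320*j - 384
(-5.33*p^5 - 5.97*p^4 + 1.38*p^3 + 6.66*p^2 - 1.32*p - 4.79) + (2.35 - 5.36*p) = -5.33*p^5 - 5.97*p^4 + 1.38*p^3 + 6.66*p^2 - 6.68*p - 2.44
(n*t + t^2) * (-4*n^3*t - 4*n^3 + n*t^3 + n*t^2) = -4*n^4*t^2 - 4*n^4*t - 4*n^3*t^3 - 4*n^3*t^2 + n^2*t^4 + n^2*t^3 + n*t^5 + n*t^4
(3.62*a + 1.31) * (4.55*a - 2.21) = 16.471*a^2 - 2.0397*a - 2.8951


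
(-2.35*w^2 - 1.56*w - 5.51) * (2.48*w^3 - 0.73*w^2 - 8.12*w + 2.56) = -5.828*w^5 - 2.1533*w^4 + 6.556*w^3 + 10.6735*w^2 + 40.7476*w - 14.1056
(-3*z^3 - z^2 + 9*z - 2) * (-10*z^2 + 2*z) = 30*z^5 + 4*z^4 - 92*z^3 + 38*z^2 - 4*z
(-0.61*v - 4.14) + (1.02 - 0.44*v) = -1.05*v - 3.12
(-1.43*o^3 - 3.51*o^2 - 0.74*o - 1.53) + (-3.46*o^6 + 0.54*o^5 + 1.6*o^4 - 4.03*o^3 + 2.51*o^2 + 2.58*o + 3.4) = -3.46*o^6 + 0.54*o^5 + 1.6*o^4 - 5.46*o^3 - 1.0*o^2 + 1.84*o + 1.87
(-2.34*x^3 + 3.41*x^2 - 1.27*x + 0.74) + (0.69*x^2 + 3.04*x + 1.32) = -2.34*x^3 + 4.1*x^2 + 1.77*x + 2.06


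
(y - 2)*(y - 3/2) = y^2 - 7*y/2 + 3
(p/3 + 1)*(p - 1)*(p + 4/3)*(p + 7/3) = p^4/3 + 17*p^3/9 + 67*p^2/27 - 43*p/27 - 28/9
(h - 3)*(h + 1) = h^2 - 2*h - 3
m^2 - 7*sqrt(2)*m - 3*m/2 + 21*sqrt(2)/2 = (m - 3/2)*(m - 7*sqrt(2))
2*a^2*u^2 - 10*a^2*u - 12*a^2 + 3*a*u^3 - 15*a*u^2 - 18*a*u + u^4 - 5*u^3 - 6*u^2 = (a + u)*(2*a + u)*(u - 6)*(u + 1)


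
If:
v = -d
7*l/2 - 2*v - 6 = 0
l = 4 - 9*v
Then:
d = -16/67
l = 124/67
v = 16/67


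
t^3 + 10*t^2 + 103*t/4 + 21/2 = (t + 1/2)*(t + 7/2)*(t + 6)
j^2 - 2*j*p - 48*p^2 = (j - 8*p)*(j + 6*p)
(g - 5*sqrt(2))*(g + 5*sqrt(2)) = g^2 - 50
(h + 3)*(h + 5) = h^2 + 8*h + 15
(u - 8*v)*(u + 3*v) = u^2 - 5*u*v - 24*v^2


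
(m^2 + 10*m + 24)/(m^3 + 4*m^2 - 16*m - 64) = (m + 6)/(m^2 - 16)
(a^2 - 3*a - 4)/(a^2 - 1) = (a - 4)/(a - 1)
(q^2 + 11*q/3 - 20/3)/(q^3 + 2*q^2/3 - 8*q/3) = (q + 5)/(q*(q + 2))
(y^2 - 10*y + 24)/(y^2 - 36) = (y - 4)/(y + 6)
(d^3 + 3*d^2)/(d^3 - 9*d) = d/(d - 3)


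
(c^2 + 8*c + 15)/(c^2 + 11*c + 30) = (c + 3)/(c + 6)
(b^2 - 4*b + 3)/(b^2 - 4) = (b^2 - 4*b + 3)/(b^2 - 4)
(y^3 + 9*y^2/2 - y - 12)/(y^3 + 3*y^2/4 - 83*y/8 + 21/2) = 4*(y + 2)/(4*y - 7)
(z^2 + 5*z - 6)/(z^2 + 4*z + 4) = (z^2 + 5*z - 6)/(z^2 + 4*z + 4)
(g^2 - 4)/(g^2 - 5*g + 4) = (g^2 - 4)/(g^2 - 5*g + 4)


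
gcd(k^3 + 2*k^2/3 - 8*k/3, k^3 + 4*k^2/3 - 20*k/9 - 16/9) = k^2 + 2*k/3 - 8/3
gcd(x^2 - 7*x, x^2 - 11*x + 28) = x - 7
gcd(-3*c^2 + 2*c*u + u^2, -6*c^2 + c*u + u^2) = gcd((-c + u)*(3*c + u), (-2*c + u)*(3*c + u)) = 3*c + u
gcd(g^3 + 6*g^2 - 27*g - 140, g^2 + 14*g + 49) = g + 7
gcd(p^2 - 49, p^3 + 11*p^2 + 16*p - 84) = p + 7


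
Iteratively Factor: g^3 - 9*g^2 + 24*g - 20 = (g - 5)*(g^2 - 4*g + 4) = (g - 5)*(g - 2)*(g - 2)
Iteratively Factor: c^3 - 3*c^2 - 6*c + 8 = (c + 2)*(c^2 - 5*c + 4) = (c - 4)*(c + 2)*(c - 1)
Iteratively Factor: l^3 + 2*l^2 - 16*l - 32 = (l - 4)*(l^2 + 6*l + 8) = (l - 4)*(l + 4)*(l + 2)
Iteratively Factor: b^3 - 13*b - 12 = (b + 1)*(b^2 - b - 12) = (b + 1)*(b + 3)*(b - 4)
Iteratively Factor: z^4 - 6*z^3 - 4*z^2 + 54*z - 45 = (z - 3)*(z^3 - 3*z^2 - 13*z + 15) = (z - 3)*(z + 3)*(z^2 - 6*z + 5) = (z - 5)*(z - 3)*(z + 3)*(z - 1)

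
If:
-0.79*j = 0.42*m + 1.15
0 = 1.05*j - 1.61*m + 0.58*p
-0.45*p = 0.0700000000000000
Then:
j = -1.06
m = -0.75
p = -0.16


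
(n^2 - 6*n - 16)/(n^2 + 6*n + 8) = (n - 8)/(n + 4)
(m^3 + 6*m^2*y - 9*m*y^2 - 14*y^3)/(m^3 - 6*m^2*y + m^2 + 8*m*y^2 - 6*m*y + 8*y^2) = (-m^2 - 8*m*y - 7*y^2)/(-m^2 + 4*m*y - m + 4*y)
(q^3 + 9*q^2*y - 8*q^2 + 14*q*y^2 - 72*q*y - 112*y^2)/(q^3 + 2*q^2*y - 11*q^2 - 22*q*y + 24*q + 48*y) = (q + 7*y)/(q - 3)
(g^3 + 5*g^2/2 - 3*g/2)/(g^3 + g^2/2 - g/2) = (g + 3)/(g + 1)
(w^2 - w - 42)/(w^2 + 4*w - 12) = (w - 7)/(w - 2)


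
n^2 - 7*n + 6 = (n - 6)*(n - 1)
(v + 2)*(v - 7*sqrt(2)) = v^2 - 7*sqrt(2)*v + 2*v - 14*sqrt(2)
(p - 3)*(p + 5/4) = p^2 - 7*p/4 - 15/4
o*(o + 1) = o^2 + o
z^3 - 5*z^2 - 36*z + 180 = (z - 6)*(z - 5)*(z + 6)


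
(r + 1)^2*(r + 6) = r^3 + 8*r^2 + 13*r + 6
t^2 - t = t*(t - 1)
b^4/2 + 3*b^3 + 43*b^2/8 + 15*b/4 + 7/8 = (b/2 + 1/2)*(b + 1/2)*(b + 1)*(b + 7/2)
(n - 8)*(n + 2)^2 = n^3 - 4*n^2 - 28*n - 32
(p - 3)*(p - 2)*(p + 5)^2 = p^4 + 5*p^3 - 19*p^2 - 65*p + 150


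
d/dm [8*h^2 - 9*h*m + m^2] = -9*h + 2*m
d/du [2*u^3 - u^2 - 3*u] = 6*u^2 - 2*u - 3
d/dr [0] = 0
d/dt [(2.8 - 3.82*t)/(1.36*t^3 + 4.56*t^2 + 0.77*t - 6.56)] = (10.3904*t^3 + 5.9952*t^2 - 25.536*t + 22.9032)/(1.8496*t^6 + 12.4032*t^5 + 22.888*t^4 - 10.8208*t^3 - 59.2343*t^2 - 10.1024*t + 43.0336)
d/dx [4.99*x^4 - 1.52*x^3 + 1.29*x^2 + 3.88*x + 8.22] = 19.96*x^3 - 4.56*x^2 + 2.58*x + 3.88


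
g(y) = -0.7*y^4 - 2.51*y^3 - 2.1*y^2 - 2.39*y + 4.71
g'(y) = -2.8*y^3 - 7.53*y^2 - 4.2*y - 2.39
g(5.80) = -1361.68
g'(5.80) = -826.37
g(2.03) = -41.68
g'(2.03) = -65.37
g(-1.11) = 7.15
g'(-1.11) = -3.18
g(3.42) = -224.19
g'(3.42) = -216.83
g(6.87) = -2483.96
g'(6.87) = -1294.52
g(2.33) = -64.64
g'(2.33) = -88.47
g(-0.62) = 5.88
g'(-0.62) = -2.01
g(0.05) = 4.58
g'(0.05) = -2.62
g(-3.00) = 4.05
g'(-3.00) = 18.04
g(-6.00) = -421.59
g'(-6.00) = 356.53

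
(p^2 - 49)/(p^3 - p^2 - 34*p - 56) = (p + 7)/(p^2 + 6*p + 8)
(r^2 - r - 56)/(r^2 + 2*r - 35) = (r - 8)/(r - 5)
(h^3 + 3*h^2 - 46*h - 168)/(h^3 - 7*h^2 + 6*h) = (h^3 + 3*h^2 - 46*h - 168)/(h*(h^2 - 7*h + 6))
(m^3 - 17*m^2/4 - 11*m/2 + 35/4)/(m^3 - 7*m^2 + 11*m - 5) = (m + 7/4)/(m - 1)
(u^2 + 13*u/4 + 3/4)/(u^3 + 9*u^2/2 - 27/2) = (4*u + 1)/(2*(2*u^2 + 3*u - 9))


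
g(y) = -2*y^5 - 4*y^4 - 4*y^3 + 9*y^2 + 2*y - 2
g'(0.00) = 2.00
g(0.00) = -2.00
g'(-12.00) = -181654.00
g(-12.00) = 422902.00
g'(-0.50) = -8.62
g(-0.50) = -0.44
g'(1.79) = -198.66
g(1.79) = -70.34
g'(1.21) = -43.57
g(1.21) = -7.25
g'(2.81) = -1020.67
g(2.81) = -613.86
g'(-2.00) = -114.00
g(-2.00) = 62.00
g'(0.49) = 5.48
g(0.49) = 0.38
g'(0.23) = 5.28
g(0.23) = -1.13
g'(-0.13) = -0.51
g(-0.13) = -2.10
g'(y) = -10*y^4 - 16*y^3 - 12*y^2 + 18*y + 2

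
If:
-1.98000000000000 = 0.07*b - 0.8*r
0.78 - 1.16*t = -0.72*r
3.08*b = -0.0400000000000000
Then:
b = -0.01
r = 2.47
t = 2.21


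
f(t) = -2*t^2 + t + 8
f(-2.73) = -9.64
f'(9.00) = -35.00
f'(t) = 1 - 4*t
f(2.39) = -1.03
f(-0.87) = 5.62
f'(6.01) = -23.04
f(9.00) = -145.00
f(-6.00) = -70.00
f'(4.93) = -18.72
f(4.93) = -35.68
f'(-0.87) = 4.48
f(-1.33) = 3.13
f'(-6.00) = 25.00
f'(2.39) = -8.56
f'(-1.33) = 6.32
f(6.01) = -58.23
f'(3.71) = -13.84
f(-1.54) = 1.72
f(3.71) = -15.82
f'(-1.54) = 7.16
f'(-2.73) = 11.92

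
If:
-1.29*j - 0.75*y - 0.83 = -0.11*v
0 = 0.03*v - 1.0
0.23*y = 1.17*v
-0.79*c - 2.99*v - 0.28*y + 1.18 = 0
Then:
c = -184.77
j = -96.39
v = 33.33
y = 169.57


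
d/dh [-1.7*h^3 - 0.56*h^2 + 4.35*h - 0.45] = -5.1*h^2 - 1.12*h + 4.35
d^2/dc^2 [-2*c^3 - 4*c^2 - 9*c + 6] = -12*c - 8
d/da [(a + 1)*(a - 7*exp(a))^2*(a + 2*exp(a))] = (a - 7*exp(a))*((a + 1)*(a - 7*exp(a))*(2*exp(a) + 1) - 2*(a + 1)*(a + 2*exp(a))*(7*exp(a) - 1) + (a - 7*exp(a))*(a + 2*exp(a)))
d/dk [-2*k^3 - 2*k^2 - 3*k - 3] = -6*k^2 - 4*k - 3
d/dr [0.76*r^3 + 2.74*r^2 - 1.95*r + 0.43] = 2.28*r^2 + 5.48*r - 1.95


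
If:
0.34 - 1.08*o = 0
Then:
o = 0.31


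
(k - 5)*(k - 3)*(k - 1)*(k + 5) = k^4 - 4*k^3 - 22*k^2 + 100*k - 75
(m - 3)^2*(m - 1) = m^3 - 7*m^2 + 15*m - 9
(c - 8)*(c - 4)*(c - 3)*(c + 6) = c^4 - 9*c^3 - 22*c^2 + 312*c - 576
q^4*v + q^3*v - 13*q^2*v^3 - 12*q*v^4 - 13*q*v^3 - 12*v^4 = (q - 4*v)*(q + v)*(q + 3*v)*(q*v + v)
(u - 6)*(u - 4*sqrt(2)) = u^2 - 6*u - 4*sqrt(2)*u + 24*sqrt(2)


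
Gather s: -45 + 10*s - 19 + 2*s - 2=12*s - 66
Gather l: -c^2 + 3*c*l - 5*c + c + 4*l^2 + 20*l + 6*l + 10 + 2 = -c^2 - 4*c + 4*l^2 + l*(3*c + 26) + 12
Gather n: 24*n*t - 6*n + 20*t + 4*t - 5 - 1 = n*(24*t - 6) + 24*t - 6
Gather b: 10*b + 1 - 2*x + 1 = 10*b - 2*x + 2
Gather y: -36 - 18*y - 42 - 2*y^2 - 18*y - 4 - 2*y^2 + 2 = -4*y^2 - 36*y - 80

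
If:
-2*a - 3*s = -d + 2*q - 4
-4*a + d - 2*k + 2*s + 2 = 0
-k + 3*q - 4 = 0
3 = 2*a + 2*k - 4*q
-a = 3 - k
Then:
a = 19/8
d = 55/4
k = 43/8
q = 25/8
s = 9/4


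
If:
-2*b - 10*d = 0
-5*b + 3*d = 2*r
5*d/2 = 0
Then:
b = 0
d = 0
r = 0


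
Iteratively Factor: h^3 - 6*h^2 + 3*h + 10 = (h - 2)*(h^2 - 4*h - 5) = (h - 5)*(h - 2)*(h + 1)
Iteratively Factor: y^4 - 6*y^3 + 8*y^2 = (y)*(y^3 - 6*y^2 + 8*y) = y^2*(y^2 - 6*y + 8) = y^2*(y - 4)*(y - 2)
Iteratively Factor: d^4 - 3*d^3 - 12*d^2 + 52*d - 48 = (d + 4)*(d^3 - 7*d^2 + 16*d - 12) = (d - 3)*(d + 4)*(d^2 - 4*d + 4) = (d - 3)*(d - 2)*(d + 4)*(d - 2)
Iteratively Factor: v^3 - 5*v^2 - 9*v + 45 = (v + 3)*(v^2 - 8*v + 15) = (v - 3)*(v + 3)*(v - 5)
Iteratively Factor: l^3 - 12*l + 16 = (l - 2)*(l^2 + 2*l - 8) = (l - 2)*(l + 4)*(l - 2)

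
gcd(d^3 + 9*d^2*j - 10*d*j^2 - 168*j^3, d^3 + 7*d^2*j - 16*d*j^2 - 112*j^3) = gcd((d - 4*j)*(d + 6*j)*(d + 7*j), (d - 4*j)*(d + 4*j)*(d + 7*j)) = d^2 + 3*d*j - 28*j^2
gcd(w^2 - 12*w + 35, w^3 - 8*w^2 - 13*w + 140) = w^2 - 12*w + 35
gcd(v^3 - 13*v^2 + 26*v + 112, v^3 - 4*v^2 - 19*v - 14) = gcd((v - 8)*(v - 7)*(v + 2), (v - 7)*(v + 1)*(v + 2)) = v^2 - 5*v - 14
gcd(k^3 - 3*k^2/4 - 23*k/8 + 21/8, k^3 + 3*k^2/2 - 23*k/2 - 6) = 1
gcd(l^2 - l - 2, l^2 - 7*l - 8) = l + 1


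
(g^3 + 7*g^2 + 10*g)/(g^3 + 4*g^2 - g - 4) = g*(g^2 + 7*g + 10)/(g^3 + 4*g^2 - g - 4)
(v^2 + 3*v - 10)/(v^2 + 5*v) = (v - 2)/v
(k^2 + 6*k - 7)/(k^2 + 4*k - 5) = (k + 7)/(k + 5)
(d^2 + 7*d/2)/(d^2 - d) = (d + 7/2)/(d - 1)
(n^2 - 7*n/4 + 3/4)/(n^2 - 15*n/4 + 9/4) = (n - 1)/(n - 3)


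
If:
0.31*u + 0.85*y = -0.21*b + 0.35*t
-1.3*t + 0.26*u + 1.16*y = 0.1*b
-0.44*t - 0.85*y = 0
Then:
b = 8.66036533559898*y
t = -1.93181818181818*y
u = -10.7897196261682*y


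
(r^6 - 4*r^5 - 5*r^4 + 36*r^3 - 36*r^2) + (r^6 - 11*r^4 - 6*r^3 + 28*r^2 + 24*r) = 2*r^6 - 4*r^5 - 16*r^4 + 30*r^3 - 8*r^2 + 24*r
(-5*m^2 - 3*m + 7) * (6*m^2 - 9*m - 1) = -30*m^4 + 27*m^3 + 74*m^2 - 60*m - 7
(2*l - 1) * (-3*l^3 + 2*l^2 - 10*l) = -6*l^4 + 7*l^3 - 22*l^2 + 10*l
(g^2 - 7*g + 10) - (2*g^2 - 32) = -g^2 - 7*g + 42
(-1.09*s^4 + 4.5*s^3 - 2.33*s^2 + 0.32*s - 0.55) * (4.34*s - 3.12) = -4.7306*s^5 + 22.9308*s^4 - 24.1522*s^3 + 8.6584*s^2 - 3.3854*s + 1.716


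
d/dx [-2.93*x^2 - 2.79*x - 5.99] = -5.86*x - 2.79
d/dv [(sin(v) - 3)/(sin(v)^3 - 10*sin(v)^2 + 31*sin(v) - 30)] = (7 - 2*sin(v))*cos(v)/((sin(v) - 5)^2*(sin(v) - 2)^2)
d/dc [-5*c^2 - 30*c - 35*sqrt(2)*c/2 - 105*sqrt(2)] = -10*c - 30 - 35*sqrt(2)/2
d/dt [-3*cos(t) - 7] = 3*sin(t)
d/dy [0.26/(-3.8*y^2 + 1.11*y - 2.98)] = (1.976*y - 0.2886)/(3.8*y^2 - 1.11*y + 2.98)^2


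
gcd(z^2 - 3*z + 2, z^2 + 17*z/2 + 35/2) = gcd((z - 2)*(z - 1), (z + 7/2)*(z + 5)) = 1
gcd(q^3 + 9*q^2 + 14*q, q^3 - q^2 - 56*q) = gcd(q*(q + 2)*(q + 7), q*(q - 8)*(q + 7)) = q^2 + 7*q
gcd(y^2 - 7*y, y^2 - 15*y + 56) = y - 7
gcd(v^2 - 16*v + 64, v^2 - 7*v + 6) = 1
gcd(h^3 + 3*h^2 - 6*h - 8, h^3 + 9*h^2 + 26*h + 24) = h + 4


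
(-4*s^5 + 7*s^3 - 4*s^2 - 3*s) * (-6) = 24*s^5 - 42*s^3 + 24*s^2 + 18*s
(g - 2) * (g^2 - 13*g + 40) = g^3 - 15*g^2 + 66*g - 80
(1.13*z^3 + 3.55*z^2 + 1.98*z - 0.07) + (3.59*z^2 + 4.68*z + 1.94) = 1.13*z^3 + 7.14*z^2 + 6.66*z + 1.87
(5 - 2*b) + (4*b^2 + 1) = 4*b^2 - 2*b + 6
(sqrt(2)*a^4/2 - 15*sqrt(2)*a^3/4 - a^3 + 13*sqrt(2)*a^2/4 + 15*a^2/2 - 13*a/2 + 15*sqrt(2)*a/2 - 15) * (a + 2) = sqrt(2)*a^5/2 - 11*sqrt(2)*a^4/4 - a^4 - 17*sqrt(2)*a^3/4 + 11*a^3/2 + 17*a^2/2 + 14*sqrt(2)*a^2 - 28*a + 15*sqrt(2)*a - 30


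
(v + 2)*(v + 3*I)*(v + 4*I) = v^3 + 2*v^2 + 7*I*v^2 - 12*v + 14*I*v - 24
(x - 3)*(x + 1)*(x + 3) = x^3 + x^2 - 9*x - 9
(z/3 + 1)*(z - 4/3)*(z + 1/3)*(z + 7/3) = z^4/3 + 13*z^3/9 + 11*z^2/27 - 253*z/81 - 28/27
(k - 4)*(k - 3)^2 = k^3 - 10*k^2 + 33*k - 36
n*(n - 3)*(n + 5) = n^3 + 2*n^2 - 15*n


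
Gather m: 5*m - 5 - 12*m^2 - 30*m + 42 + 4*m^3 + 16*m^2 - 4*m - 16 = 4*m^3 + 4*m^2 - 29*m + 21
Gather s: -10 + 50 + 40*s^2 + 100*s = 40*s^2 + 100*s + 40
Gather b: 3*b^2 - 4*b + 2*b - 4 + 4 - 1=3*b^2 - 2*b - 1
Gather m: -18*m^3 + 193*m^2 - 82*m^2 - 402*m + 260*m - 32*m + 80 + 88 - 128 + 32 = -18*m^3 + 111*m^2 - 174*m + 72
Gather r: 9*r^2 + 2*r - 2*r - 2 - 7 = 9*r^2 - 9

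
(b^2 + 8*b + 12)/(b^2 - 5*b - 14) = (b + 6)/(b - 7)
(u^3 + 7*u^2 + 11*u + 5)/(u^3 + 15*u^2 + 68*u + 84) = (u^3 + 7*u^2 + 11*u + 5)/(u^3 + 15*u^2 + 68*u + 84)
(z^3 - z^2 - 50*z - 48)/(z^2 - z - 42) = (z^2 - 7*z - 8)/(z - 7)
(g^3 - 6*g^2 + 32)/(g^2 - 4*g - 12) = (g^2 - 8*g + 16)/(g - 6)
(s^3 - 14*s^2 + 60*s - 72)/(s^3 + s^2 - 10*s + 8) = (s^2 - 12*s + 36)/(s^2 + 3*s - 4)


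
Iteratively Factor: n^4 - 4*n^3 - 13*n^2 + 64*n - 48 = (n - 4)*(n^3 - 13*n + 12) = (n - 4)*(n - 1)*(n^2 + n - 12) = (n - 4)*(n - 3)*(n - 1)*(n + 4)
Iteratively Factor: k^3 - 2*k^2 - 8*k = (k)*(k^2 - 2*k - 8) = k*(k + 2)*(k - 4)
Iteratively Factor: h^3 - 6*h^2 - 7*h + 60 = (h + 3)*(h^2 - 9*h + 20) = (h - 5)*(h + 3)*(h - 4)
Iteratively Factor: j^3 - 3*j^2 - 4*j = (j - 4)*(j^2 + j) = (j - 4)*(j + 1)*(j)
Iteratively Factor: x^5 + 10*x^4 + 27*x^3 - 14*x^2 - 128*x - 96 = (x - 2)*(x^4 + 12*x^3 + 51*x^2 + 88*x + 48) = (x - 2)*(x + 4)*(x^3 + 8*x^2 + 19*x + 12) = (x - 2)*(x + 4)^2*(x^2 + 4*x + 3) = (x - 2)*(x + 3)*(x + 4)^2*(x + 1)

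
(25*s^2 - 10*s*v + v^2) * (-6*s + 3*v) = -150*s^3 + 135*s^2*v - 36*s*v^2 + 3*v^3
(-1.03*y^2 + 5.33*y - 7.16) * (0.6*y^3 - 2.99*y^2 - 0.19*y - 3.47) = -0.618*y^5 + 6.2777*y^4 - 20.037*y^3 + 23.9698*y^2 - 17.1347*y + 24.8452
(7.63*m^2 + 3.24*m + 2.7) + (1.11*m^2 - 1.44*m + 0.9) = 8.74*m^2 + 1.8*m + 3.6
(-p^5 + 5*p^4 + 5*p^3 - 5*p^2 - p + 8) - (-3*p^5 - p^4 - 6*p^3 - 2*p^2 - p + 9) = 2*p^5 + 6*p^4 + 11*p^3 - 3*p^2 - 1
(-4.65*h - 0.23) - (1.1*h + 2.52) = -5.75*h - 2.75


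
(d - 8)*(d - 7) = d^2 - 15*d + 56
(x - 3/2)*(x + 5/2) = x^2 + x - 15/4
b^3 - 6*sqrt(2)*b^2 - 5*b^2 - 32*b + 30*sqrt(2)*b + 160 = (b - 5)*(b - 8*sqrt(2))*(b + 2*sqrt(2))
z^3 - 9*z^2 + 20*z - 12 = (z - 6)*(z - 2)*(z - 1)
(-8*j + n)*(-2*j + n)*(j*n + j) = 16*j^3*n + 16*j^3 - 10*j^2*n^2 - 10*j^2*n + j*n^3 + j*n^2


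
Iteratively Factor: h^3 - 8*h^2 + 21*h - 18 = (h - 3)*(h^2 - 5*h + 6) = (h - 3)^2*(h - 2)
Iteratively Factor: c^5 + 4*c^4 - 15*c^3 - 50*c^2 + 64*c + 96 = (c - 2)*(c^4 + 6*c^3 - 3*c^2 - 56*c - 48) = (c - 2)*(c + 1)*(c^3 + 5*c^2 - 8*c - 48) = (c - 3)*(c - 2)*(c + 1)*(c^2 + 8*c + 16) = (c - 3)*(c - 2)*(c + 1)*(c + 4)*(c + 4)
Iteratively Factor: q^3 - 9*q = (q)*(q^2 - 9) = q*(q + 3)*(q - 3)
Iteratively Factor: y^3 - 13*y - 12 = (y + 3)*(y^2 - 3*y - 4) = (y + 1)*(y + 3)*(y - 4)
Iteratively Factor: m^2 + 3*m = (m + 3)*(m)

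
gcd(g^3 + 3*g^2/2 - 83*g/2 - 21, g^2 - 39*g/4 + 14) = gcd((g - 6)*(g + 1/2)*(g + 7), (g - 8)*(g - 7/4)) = 1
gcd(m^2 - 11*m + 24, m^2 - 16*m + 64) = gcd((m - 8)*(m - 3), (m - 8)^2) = m - 8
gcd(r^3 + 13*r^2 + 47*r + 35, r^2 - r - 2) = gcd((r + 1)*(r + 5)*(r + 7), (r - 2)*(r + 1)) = r + 1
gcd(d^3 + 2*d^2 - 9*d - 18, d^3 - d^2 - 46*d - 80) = d + 2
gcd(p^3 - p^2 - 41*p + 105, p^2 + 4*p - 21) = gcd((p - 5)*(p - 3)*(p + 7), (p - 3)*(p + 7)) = p^2 + 4*p - 21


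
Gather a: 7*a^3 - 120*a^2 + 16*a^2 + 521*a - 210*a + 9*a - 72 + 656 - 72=7*a^3 - 104*a^2 + 320*a + 512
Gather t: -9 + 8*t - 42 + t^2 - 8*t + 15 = t^2 - 36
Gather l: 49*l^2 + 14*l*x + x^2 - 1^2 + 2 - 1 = 49*l^2 + 14*l*x + x^2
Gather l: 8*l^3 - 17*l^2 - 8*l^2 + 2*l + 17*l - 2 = 8*l^3 - 25*l^2 + 19*l - 2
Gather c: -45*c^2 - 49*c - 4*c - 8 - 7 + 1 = -45*c^2 - 53*c - 14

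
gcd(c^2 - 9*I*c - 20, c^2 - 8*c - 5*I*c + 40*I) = c - 5*I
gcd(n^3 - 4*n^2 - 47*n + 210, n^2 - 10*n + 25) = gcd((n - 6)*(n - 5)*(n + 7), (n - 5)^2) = n - 5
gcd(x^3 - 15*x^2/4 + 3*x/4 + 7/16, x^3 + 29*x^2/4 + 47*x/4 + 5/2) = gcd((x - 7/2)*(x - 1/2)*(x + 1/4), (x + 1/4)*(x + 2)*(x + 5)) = x + 1/4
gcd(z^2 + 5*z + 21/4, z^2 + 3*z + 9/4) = z + 3/2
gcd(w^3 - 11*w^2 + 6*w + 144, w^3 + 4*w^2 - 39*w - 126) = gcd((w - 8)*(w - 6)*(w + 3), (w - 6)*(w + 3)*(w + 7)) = w^2 - 3*w - 18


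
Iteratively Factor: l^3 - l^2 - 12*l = (l + 3)*(l^2 - 4*l) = (l - 4)*(l + 3)*(l)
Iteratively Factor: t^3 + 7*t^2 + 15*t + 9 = (t + 3)*(t^2 + 4*t + 3) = (t + 1)*(t + 3)*(t + 3)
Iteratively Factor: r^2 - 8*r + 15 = (r - 3)*(r - 5)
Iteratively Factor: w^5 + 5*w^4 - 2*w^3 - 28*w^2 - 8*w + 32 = (w + 2)*(w^4 + 3*w^3 - 8*w^2 - 12*w + 16) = (w - 2)*(w + 2)*(w^3 + 5*w^2 + 2*w - 8) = (w - 2)*(w - 1)*(w + 2)*(w^2 + 6*w + 8) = (w - 2)*(w - 1)*(w + 2)^2*(w + 4)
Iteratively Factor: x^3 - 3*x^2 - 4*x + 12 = (x + 2)*(x^2 - 5*x + 6) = (x - 3)*(x + 2)*(x - 2)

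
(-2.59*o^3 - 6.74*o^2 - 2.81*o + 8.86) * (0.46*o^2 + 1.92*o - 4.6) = -1.1914*o^5 - 8.0732*o^4 - 2.3194*o^3 + 29.6844*o^2 + 29.9372*o - 40.756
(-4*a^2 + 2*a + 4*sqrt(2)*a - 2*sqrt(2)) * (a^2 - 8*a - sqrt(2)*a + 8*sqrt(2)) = -4*a^4 + 8*sqrt(2)*a^3 + 34*a^3 - 68*sqrt(2)*a^2 - 24*a^2 + 32*sqrt(2)*a + 68*a - 32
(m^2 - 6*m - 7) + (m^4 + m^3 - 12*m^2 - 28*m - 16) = m^4 + m^3 - 11*m^2 - 34*m - 23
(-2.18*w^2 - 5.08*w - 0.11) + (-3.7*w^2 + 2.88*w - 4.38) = -5.88*w^2 - 2.2*w - 4.49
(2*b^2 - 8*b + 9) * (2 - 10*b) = -20*b^3 + 84*b^2 - 106*b + 18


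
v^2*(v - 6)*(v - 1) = v^4 - 7*v^3 + 6*v^2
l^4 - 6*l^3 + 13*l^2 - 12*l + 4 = (l - 2)^2*(l - 1)^2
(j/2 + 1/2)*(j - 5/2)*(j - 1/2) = j^3/2 - j^2 - 7*j/8 + 5/8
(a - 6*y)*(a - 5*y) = a^2 - 11*a*y + 30*y^2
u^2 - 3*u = u*(u - 3)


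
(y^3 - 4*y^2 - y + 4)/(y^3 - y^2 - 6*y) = (-y^3 + 4*y^2 + y - 4)/(y*(-y^2 + y + 6))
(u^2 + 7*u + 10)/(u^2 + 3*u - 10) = (u + 2)/(u - 2)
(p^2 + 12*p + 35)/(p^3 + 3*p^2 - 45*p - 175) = (p + 7)/(p^2 - 2*p - 35)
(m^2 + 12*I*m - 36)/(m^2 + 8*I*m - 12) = (m + 6*I)/(m + 2*I)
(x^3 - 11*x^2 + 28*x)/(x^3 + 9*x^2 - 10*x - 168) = x*(x - 7)/(x^2 + 13*x + 42)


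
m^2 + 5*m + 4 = (m + 1)*(m + 4)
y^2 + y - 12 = (y - 3)*(y + 4)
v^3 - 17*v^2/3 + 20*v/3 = v*(v - 4)*(v - 5/3)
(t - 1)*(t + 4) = t^2 + 3*t - 4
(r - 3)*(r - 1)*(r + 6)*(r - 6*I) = r^4 + 2*r^3 - 6*I*r^3 - 21*r^2 - 12*I*r^2 + 18*r + 126*I*r - 108*I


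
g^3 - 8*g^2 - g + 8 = (g - 8)*(g - 1)*(g + 1)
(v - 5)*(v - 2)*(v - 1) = v^3 - 8*v^2 + 17*v - 10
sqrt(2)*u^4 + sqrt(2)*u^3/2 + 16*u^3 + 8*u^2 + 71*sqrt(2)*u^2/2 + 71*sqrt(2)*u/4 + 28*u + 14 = (u + sqrt(2)/2)*(u + 7*sqrt(2)/2)*(u + 4*sqrt(2))*(sqrt(2)*u + sqrt(2)/2)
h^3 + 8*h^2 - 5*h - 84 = (h - 3)*(h + 4)*(h + 7)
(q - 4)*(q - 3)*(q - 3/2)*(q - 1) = q^4 - 19*q^3/2 + 31*q^2 - 81*q/2 + 18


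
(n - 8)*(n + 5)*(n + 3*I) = n^3 - 3*n^2 + 3*I*n^2 - 40*n - 9*I*n - 120*I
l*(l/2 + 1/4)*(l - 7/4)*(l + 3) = l^4/2 + 7*l^3/8 - 37*l^2/16 - 21*l/16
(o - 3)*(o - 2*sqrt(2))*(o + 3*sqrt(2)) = o^3 - 3*o^2 + sqrt(2)*o^2 - 12*o - 3*sqrt(2)*o + 36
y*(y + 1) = y^2 + y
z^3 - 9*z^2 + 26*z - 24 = (z - 4)*(z - 3)*(z - 2)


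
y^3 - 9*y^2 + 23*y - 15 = (y - 5)*(y - 3)*(y - 1)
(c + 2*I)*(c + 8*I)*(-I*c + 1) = -I*c^3 + 11*c^2 + 26*I*c - 16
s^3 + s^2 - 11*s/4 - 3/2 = (s - 3/2)*(s + 1/2)*(s + 2)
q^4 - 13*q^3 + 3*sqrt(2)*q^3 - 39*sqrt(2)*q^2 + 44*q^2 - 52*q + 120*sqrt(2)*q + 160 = (q - 8)*(q - 5)*(q + sqrt(2))*(q + 2*sqrt(2))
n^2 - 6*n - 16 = (n - 8)*(n + 2)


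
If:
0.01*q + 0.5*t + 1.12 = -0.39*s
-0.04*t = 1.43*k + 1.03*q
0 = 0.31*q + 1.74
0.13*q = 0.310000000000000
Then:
No Solution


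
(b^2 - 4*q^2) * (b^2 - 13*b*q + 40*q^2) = b^4 - 13*b^3*q + 36*b^2*q^2 + 52*b*q^3 - 160*q^4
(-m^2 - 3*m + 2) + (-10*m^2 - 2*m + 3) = -11*m^2 - 5*m + 5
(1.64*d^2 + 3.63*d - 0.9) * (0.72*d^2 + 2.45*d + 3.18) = 1.1808*d^4 + 6.6316*d^3 + 13.4607*d^2 + 9.3384*d - 2.862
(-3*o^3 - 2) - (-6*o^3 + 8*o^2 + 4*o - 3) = 3*o^3 - 8*o^2 - 4*o + 1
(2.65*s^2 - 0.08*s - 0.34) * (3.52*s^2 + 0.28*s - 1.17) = 9.328*s^4 + 0.4604*s^3 - 4.3197*s^2 - 0.00160000000000002*s + 0.3978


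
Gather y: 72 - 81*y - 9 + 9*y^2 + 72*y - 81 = 9*y^2 - 9*y - 18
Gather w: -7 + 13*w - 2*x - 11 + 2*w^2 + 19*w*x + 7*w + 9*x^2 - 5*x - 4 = 2*w^2 + w*(19*x + 20) + 9*x^2 - 7*x - 22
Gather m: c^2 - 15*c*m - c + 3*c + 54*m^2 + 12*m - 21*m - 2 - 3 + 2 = c^2 + 2*c + 54*m^2 + m*(-15*c - 9) - 3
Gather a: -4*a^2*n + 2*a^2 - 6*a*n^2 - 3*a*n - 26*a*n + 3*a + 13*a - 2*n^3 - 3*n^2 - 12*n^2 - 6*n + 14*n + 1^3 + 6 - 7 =a^2*(2 - 4*n) + a*(-6*n^2 - 29*n + 16) - 2*n^3 - 15*n^2 + 8*n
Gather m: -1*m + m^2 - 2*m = m^2 - 3*m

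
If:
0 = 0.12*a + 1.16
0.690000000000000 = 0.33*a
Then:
No Solution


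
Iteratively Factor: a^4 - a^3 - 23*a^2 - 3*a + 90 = (a + 3)*(a^3 - 4*a^2 - 11*a + 30) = (a + 3)^2*(a^2 - 7*a + 10) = (a - 5)*(a + 3)^2*(a - 2)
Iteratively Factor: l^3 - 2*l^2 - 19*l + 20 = (l + 4)*(l^2 - 6*l + 5) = (l - 5)*(l + 4)*(l - 1)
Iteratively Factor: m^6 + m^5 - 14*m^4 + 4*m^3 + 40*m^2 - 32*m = (m + 2)*(m^5 - m^4 - 12*m^3 + 28*m^2 - 16*m) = m*(m + 2)*(m^4 - m^3 - 12*m^2 + 28*m - 16) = m*(m - 2)*(m + 2)*(m^3 + m^2 - 10*m + 8) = m*(m - 2)*(m - 1)*(m + 2)*(m^2 + 2*m - 8) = m*(m - 2)^2*(m - 1)*(m + 2)*(m + 4)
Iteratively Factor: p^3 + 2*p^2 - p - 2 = (p + 2)*(p^2 - 1) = (p - 1)*(p + 2)*(p + 1)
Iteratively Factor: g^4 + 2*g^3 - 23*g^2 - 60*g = (g + 4)*(g^3 - 2*g^2 - 15*g) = (g - 5)*(g + 4)*(g^2 + 3*g) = g*(g - 5)*(g + 4)*(g + 3)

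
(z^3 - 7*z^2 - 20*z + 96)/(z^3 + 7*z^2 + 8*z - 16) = (z^2 - 11*z + 24)/(z^2 + 3*z - 4)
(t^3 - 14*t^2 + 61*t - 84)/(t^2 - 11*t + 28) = t - 3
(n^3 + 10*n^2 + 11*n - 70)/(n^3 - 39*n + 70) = (n + 5)/(n - 5)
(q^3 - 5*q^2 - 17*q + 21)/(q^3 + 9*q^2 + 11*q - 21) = (q - 7)/(q + 7)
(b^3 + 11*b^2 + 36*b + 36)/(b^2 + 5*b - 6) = (b^2 + 5*b + 6)/(b - 1)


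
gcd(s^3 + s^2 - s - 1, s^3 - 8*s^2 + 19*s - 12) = s - 1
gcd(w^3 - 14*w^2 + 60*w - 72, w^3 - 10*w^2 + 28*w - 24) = w^2 - 8*w + 12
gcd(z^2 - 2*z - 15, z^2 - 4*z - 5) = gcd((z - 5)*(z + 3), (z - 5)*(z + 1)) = z - 5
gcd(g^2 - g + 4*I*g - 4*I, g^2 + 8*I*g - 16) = g + 4*I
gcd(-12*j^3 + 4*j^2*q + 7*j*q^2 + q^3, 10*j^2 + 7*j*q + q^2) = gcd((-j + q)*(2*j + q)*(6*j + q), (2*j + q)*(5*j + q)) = 2*j + q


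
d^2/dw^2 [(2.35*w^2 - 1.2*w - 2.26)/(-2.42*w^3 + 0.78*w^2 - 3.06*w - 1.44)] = (-27.52508*w^6 + 42.16608*w^5 + 249.648168*w^4 + 18.864024*w^3 + 42.646176*w^2 - 71.531856*w + 27.079056)/(14.172488*w^9 - 13.703976*w^8 + 58.178736*w^7 - 9.83123999999999*w^6 + 57.255984*w^5 + 44.698392*w^4 + 23.085*w^3 + 35.598528*w^2 + 19.035648*w + 2.985984)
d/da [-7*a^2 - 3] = -14*a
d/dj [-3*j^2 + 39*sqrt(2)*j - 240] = -6*j + 39*sqrt(2)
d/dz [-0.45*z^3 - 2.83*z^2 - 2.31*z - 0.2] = -1.35*z^2 - 5.66*z - 2.31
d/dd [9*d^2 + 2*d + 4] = 18*d + 2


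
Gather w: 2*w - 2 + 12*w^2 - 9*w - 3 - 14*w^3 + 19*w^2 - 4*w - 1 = -14*w^3 + 31*w^2 - 11*w - 6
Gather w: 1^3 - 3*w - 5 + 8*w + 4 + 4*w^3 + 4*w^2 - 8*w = 4*w^3 + 4*w^2 - 3*w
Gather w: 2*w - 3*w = -w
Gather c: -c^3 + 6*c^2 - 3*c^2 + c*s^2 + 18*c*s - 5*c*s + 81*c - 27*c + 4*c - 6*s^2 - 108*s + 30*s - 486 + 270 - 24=-c^3 + 3*c^2 + c*(s^2 + 13*s + 58) - 6*s^2 - 78*s - 240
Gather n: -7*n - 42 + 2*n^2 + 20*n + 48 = 2*n^2 + 13*n + 6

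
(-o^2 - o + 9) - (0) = -o^2 - o + 9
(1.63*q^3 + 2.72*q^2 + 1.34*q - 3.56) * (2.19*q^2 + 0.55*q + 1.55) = 3.5697*q^5 + 6.8533*q^4 + 6.9571*q^3 - 2.8434*q^2 + 0.119*q - 5.518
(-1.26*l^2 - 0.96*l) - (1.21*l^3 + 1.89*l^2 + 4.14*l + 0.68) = -1.21*l^3 - 3.15*l^2 - 5.1*l - 0.68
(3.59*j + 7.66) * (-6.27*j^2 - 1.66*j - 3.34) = -22.5093*j^3 - 53.9876*j^2 - 24.7062*j - 25.5844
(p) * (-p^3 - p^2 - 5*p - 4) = -p^4 - p^3 - 5*p^2 - 4*p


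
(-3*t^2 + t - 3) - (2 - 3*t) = -3*t^2 + 4*t - 5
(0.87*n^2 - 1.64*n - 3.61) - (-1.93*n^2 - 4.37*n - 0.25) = 2.8*n^2 + 2.73*n - 3.36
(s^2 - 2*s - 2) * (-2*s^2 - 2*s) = -2*s^4 + 2*s^3 + 8*s^2 + 4*s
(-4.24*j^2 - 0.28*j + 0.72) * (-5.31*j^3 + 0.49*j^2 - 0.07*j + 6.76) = 22.5144*j^5 - 0.5908*j^4 - 3.6636*j^3 - 28.29*j^2 - 1.9432*j + 4.8672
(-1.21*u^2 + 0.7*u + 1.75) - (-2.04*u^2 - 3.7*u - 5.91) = 0.83*u^2 + 4.4*u + 7.66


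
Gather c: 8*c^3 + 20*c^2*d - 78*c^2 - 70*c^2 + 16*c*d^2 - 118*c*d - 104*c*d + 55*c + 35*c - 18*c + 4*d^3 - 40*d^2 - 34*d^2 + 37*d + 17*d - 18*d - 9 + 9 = 8*c^3 + c^2*(20*d - 148) + c*(16*d^2 - 222*d + 72) + 4*d^3 - 74*d^2 + 36*d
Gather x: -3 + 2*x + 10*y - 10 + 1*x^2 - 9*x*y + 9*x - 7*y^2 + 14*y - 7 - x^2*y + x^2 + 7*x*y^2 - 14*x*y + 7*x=x^2*(2 - y) + x*(7*y^2 - 23*y + 18) - 7*y^2 + 24*y - 20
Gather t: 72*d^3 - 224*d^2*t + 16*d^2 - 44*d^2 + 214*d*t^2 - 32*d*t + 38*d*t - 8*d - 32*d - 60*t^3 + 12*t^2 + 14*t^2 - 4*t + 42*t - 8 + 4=72*d^3 - 28*d^2 - 40*d - 60*t^3 + t^2*(214*d + 26) + t*(-224*d^2 + 6*d + 38) - 4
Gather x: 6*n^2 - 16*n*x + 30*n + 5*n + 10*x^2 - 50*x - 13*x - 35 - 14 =6*n^2 + 35*n + 10*x^2 + x*(-16*n - 63) - 49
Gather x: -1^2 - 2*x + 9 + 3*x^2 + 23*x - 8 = 3*x^2 + 21*x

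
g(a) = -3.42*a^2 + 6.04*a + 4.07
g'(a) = 6.04 - 6.84*a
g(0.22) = 5.23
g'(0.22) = 4.54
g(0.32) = 5.65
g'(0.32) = 3.85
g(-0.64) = -1.20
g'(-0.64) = 10.42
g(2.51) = -2.32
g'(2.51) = -11.13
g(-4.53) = -93.47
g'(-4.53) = 37.03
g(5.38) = -62.42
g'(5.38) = -30.76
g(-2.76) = -38.65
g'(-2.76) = 24.92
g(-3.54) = -60.17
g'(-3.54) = 30.25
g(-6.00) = -155.29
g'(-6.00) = 47.08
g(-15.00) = -856.03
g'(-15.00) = 108.64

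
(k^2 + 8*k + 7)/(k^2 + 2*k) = (k^2 + 8*k + 7)/(k*(k + 2))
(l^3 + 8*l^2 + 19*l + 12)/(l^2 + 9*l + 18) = (l^2 + 5*l + 4)/(l + 6)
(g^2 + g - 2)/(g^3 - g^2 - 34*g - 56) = (g - 1)/(g^2 - 3*g - 28)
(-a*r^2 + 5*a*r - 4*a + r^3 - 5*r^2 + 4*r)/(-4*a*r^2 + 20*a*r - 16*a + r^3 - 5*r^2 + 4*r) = (-a + r)/(-4*a + r)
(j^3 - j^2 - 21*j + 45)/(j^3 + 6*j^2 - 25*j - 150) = (j^2 - 6*j + 9)/(j^2 + j - 30)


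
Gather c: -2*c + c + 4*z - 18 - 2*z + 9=-c + 2*z - 9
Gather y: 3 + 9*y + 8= 9*y + 11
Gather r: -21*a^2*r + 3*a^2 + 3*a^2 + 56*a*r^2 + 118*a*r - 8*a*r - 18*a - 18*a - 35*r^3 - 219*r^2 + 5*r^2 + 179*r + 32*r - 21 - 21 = 6*a^2 - 36*a - 35*r^3 + r^2*(56*a - 214) + r*(-21*a^2 + 110*a + 211) - 42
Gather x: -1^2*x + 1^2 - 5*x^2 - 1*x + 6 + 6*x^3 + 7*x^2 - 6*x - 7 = 6*x^3 + 2*x^2 - 8*x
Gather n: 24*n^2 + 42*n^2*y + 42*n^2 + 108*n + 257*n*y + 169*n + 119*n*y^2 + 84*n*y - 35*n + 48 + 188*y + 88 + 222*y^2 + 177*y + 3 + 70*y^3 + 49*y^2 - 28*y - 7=n^2*(42*y + 66) + n*(119*y^2 + 341*y + 242) + 70*y^3 + 271*y^2 + 337*y + 132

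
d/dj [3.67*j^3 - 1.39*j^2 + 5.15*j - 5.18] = 11.01*j^2 - 2.78*j + 5.15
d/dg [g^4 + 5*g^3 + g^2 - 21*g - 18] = 4*g^3 + 15*g^2 + 2*g - 21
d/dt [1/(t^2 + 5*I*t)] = (-2*t - 5*I)/(t^2*(t + 5*I)^2)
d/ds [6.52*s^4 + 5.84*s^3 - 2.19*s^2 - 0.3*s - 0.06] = 26.08*s^3 + 17.52*s^2 - 4.38*s - 0.3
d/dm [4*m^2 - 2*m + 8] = 8*m - 2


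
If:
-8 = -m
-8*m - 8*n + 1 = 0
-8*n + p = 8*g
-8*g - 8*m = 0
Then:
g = -8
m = 8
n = -63/8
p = -127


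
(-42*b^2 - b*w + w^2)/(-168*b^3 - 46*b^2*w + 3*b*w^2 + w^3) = 1/(4*b + w)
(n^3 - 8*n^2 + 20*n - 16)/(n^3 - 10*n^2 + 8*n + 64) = (n^2 - 4*n + 4)/(n^2 - 6*n - 16)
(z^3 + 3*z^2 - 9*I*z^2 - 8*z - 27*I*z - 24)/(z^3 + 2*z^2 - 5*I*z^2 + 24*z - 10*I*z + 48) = (z^2 + z*(3 - I) - 3*I)/(z^2 + z*(2 + 3*I) + 6*I)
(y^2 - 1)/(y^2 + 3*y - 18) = (y^2 - 1)/(y^2 + 3*y - 18)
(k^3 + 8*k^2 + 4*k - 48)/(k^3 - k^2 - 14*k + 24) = (k + 6)/(k - 3)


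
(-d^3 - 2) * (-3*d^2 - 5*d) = 3*d^5 + 5*d^4 + 6*d^2 + 10*d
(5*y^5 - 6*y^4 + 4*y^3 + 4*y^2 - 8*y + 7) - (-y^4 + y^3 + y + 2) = 5*y^5 - 5*y^4 + 3*y^3 + 4*y^2 - 9*y + 5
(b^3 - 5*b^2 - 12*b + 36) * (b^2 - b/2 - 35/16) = b^5 - 11*b^4/2 - 187*b^3/16 + 847*b^2/16 + 33*b/4 - 315/4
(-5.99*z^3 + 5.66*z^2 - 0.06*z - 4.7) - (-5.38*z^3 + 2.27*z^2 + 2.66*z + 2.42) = -0.61*z^3 + 3.39*z^2 - 2.72*z - 7.12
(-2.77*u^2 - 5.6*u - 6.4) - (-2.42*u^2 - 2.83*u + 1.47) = -0.35*u^2 - 2.77*u - 7.87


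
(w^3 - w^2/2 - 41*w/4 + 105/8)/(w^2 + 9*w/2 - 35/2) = (w^2 + 2*w - 21/4)/(w + 7)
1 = 1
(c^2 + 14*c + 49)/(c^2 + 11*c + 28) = (c + 7)/(c + 4)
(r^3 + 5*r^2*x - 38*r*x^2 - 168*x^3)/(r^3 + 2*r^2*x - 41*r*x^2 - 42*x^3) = (r + 4*x)/(r + x)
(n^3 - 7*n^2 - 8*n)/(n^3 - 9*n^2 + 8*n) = (n + 1)/(n - 1)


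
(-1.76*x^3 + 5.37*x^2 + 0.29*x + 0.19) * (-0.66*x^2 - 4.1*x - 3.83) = 1.1616*x^5 + 3.6718*x^4 - 15.4676*x^3 - 21.8815*x^2 - 1.8897*x - 0.7277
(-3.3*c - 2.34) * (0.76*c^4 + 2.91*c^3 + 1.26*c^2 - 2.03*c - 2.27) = -2.508*c^5 - 11.3814*c^4 - 10.9674*c^3 + 3.7506*c^2 + 12.2412*c + 5.3118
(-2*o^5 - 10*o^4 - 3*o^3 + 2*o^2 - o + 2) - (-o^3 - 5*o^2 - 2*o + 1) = -2*o^5 - 10*o^4 - 2*o^3 + 7*o^2 + o + 1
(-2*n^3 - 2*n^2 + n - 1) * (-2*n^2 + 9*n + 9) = 4*n^5 - 14*n^4 - 38*n^3 - 7*n^2 - 9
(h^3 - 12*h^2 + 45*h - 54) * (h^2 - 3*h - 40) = h^5 - 15*h^4 + 41*h^3 + 291*h^2 - 1638*h + 2160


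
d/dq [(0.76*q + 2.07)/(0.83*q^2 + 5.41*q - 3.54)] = (0.6308*q^2 + 4.1116*q - (0.76*q + 2.07)*(1.66*q + 5.41) - 2.6904)/(0.83*q^2 + 5.41*q - 3.54)^2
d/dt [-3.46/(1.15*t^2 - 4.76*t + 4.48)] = (7.958*t - 16.4696)/(1.15*t^2 - 4.76*t + 4.48)^2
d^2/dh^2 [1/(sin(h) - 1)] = -(sin(h) + 2)/(sin(h) - 1)^2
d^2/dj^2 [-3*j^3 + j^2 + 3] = 2 - 18*j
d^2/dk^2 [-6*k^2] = -12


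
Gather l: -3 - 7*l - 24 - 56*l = -63*l - 27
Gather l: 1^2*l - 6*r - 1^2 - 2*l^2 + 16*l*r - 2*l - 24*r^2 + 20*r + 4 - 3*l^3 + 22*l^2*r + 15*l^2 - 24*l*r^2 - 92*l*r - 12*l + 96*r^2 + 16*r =-3*l^3 + l^2*(22*r + 13) + l*(-24*r^2 - 76*r - 13) + 72*r^2 + 30*r + 3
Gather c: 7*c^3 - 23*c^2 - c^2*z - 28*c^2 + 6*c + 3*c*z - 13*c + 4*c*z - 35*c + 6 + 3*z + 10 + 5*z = 7*c^3 + c^2*(-z - 51) + c*(7*z - 42) + 8*z + 16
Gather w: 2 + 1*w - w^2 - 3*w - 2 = -w^2 - 2*w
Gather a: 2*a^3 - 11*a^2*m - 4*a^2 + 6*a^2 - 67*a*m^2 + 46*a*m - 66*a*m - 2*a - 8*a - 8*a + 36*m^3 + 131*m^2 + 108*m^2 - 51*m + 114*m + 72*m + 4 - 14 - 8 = 2*a^3 + a^2*(2 - 11*m) + a*(-67*m^2 - 20*m - 18) + 36*m^3 + 239*m^2 + 135*m - 18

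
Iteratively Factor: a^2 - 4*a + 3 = (a - 3)*(a - 1)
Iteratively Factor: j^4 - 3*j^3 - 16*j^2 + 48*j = (j + 4)*(j^3 - 7*j^2 + 12*j) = j*(j + 4)*(j^2 - 7*j + 12) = j*(j - 4)*(j + 4)*(j - 3)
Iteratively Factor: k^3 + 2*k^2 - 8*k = (k + 4)*(k^2 - 2*k) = (k - 2)*(k + 4)*(k)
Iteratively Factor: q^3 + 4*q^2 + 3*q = (q + 1)*(q^2 + 3*q) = (q + 1)*(q + 3)*(q)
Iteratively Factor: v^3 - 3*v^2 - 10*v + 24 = (v - 2)*(v^2 - v - 12) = (v - 2)*(v + 3)*(v - 4)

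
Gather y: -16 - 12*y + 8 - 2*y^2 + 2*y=-2*y^2 - 10*y - 8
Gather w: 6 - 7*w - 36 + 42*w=35*w - 30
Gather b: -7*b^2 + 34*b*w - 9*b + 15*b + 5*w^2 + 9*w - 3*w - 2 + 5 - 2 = -7*b^2 + b*(34*w + 6) + 5*w^2 + 6*w + 1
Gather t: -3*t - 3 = -3*t - 3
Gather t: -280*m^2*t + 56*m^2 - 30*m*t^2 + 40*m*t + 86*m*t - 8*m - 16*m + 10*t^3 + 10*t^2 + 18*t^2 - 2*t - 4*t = 56*m^2 - 24*m + 10*t^3 + t^2*(28 - 30*m) + t*(-280*m^2 + 126*m - 6)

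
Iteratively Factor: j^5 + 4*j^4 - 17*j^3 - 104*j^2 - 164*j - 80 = (j + 1)*(j^4 + 3*j^3 - 20*j^2 - 84*j - 80) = (j + 1)*(j + 4)*(j^3 - j^2 - 16*j - 20) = (j - 5)*(j + 1)*(j + 4)*(j^2 + 4*j + 4) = (j - 5)*(j + 1)*(j + 2)*(j + 4)*(j + 2)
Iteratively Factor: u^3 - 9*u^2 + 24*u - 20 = (u - 5)*(u^2 - 4*u + 4) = (u - 5)*(u - 2)*(u - 2)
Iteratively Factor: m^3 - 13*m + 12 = (m - 1)*(m^2 + m - 12) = (m - 1)*(m + 4)*(m - 3)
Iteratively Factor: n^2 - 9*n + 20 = (n - 4)*(n - 5)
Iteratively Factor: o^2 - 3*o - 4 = (o - 4)*(o + 1)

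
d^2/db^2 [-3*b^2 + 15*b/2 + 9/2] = -6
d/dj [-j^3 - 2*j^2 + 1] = j*(-3*j - 4)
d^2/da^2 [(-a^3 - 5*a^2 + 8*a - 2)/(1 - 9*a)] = 2*(81*a^3 - 27*a^2 + 3*a + 95)/(729*a^3 - 243*a^2 + 27*a - 1)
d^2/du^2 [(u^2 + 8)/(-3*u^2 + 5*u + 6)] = 10*(-3*u^3 - 54*u^2 + 72*u - 76)/(27*u^6 - 135*u^5 + 63*u^4 + 415*u^3 - 126*u^2 - 540*u - 216)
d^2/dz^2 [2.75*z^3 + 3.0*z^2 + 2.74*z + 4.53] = 16.5*z + 6.0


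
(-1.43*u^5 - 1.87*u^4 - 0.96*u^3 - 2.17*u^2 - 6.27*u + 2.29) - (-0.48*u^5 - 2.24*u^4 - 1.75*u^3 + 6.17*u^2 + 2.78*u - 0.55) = -0.95*u^5 + 0.37*u^4 + 0.79*u^3 - 8.34*u^2 - 9.05*u + 2.84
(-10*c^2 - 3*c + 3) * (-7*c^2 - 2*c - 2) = 70*c^4 + 41*c^3 + 5*c^2 - 6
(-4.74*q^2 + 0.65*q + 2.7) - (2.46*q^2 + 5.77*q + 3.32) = -7.2*q^2 - 5.12*q - 0.62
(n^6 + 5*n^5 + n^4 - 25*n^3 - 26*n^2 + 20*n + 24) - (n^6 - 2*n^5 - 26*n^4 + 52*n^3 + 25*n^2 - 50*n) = 7*n^5 + 27*n^4 - 77*n^3 - 51*n^2 + 70*n + 24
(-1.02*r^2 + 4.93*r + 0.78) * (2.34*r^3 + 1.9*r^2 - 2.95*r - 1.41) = -2.3868*r^5 + 9.5982*r^4 + 14.2012*r^3 - 11.6233*r^2 - 9.2523*r - 1.0998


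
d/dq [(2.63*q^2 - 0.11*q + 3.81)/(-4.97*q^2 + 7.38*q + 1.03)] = (18.8627*q^2 + 43.2892*q - 28.2311)/(24.7009*q^4 - 73.3572*q^3 + 44.2262*q^2 + 15.2028*q + 1.0609)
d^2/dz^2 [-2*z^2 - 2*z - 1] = -4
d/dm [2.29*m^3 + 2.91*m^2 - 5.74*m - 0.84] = 6.87*m^2 + 5.82*m - 5.74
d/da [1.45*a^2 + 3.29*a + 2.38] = 2.9*a + 3.29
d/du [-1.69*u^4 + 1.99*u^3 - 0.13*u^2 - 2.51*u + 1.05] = -6.76*u^3 + 5.97*u^2 - 0.26*u - 2.51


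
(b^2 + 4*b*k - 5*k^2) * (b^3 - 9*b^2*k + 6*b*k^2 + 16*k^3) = b^5 - 5*b^4*k - 35*b^3*k^2 + 85*b^2*k^3 + 34*b*k^4 - 80*k^5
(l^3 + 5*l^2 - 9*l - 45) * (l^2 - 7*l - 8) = l^5 - 2*l^4 - 52*l^3 - 22*l^2 + 387*l + 360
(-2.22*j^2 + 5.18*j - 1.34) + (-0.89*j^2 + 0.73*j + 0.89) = -3.11*j^2 + 5.91*j - 0.45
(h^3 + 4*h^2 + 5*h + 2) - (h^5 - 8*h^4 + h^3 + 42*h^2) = -h^5 + 8*h^4 - 38*h^2 + 5*h + 2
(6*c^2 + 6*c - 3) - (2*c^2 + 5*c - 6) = 4*c^2 + c + 3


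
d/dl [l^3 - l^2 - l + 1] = 3*l^2 - 2*l - 1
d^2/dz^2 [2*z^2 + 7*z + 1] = 4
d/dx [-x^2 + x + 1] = 1 - 2*x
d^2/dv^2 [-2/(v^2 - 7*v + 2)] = 4*(v^2 - 7*v - (2*v - 7)^2 + 2)/(v^2 - 7*v + 2)^3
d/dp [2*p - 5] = 2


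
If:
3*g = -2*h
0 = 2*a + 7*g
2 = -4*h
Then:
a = -7/6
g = 1/3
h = -1/2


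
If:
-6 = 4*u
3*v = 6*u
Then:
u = -3/2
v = -3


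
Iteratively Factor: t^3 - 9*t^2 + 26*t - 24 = (t - 3)*(t^2 - 6*t + 8) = (t - 4)*(t - 3)*(t - 2)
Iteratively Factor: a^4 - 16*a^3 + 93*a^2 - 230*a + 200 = (a - 5)*(a^3 - 11*a^2 + 38*a - 40) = (a - 5)^2*(a^2 - 6*a + 8) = (a - 5)^2*(a - 4)*(a - 2)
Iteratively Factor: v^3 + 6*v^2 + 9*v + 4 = (v + 1)*(v^2 + 5*v + 4) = (v + 1)*(v + 4)*(v + 1)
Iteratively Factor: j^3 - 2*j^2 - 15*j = (j + 3)*(j^2 - 5*j) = j*(j + 3)*(j - 5)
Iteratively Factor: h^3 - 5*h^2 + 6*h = (h - 3)*(h^2 - 2*h) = (h - 3)*(h - 2)*(h)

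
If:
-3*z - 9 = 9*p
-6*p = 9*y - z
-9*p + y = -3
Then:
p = 4/15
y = -3/5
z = -19/5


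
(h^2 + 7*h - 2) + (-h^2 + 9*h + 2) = 16*h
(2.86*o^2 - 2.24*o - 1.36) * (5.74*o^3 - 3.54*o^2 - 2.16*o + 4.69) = 16.4164*o^5 - 22.982*o^4 - 6.0544*o^3 + 23.0662*o^2 - 7.568*o - 6.3784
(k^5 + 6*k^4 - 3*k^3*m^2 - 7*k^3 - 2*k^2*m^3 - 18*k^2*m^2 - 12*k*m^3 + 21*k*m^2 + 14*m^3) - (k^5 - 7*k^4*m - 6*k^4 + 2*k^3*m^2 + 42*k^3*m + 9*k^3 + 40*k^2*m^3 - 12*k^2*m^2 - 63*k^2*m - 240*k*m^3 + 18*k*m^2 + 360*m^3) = 7*k^4*m + 12*k^4 - 5*k^3*m^2 - 42*k^3*m - 16*k^3 - 42*k^2*m^3 - 6*k^2*m^2 + 63*k^2*m + 228*k*m^3 + 3*k*m^2 - 346*m^3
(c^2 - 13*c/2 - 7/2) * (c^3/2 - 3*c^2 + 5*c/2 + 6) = c^5/2 - 25*c^4/4 + 81*c^3/4 + c^2/4 - 191*c/4 - 21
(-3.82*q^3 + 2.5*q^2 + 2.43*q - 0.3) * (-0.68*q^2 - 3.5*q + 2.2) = 2.5976*q^5 + 11.67*q^4 - 18.8064*q^3 - 2.801*q^2 + 6.396*q - 0.66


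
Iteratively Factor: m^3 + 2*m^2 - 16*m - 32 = (m + 4)*(m^2 - 2*m - 8) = (m + 2)*(m + 4)*(m - 4)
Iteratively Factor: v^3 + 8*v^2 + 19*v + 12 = (v + 3)*(v^2 + 5*v + 4) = (v + 3)*(v + 4)*(v + 1)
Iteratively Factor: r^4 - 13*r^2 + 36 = (r - 2)*(r^3 + 2*r^2 - 9*r - 18) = (r - 2)*(r + 2)*(r^2 - 9) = (r - 2)*(r + 2)*(r + 3)*(r - 3)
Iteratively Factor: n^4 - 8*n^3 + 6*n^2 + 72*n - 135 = (n - 3)*(n^3 - 5*n^2 - 9*n + 45) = (n - 3)^2*(n^2 - 2*n - 15) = (n - 5)*(n - 3)^2*(n + 3)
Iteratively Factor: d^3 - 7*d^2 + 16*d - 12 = (d - 2)*(d^2 - 5*d + 6) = (d - 2)^2*(d - 3)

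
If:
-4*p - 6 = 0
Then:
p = -3/2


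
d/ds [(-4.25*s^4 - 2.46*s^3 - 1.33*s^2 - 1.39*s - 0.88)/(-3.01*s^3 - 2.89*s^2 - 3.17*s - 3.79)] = (12.7925*s^6 + 24.565*s^5 + 43.5236*s^4 + 71.6586*s^3 + 20.2228*s^2 + 4.995*s + 2.4785)/(9.0601*s^6 + 17.3978*s^5 + 27.4355*s^4 + 41.1384*s^3 + 31.9551*s^2 + 24.0286*s + 14.3641)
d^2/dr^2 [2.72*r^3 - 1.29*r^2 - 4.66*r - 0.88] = 16.32*r - 2.58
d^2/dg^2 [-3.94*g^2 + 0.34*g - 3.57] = -7.88000000000000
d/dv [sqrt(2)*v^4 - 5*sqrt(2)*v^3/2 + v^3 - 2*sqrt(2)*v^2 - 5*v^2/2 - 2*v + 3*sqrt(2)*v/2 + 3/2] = 4*sqrt(2)*v^3 - 15*sqrt(2)*v^2/2 + 3*v^2 - 4*sqrt(2)*v - 5*v - 2 + 3*sqrt(2)/2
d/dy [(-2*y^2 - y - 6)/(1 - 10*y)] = (20*y^2 - 4*y - 61)/(100*y^2 - 20*y + 1)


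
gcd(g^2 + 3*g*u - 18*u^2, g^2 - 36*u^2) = g + 6*u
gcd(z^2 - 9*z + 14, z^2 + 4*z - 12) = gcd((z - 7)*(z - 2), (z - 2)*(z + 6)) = z - 2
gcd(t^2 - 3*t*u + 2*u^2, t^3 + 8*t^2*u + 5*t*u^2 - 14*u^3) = t - u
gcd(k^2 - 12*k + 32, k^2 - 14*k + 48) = k - 8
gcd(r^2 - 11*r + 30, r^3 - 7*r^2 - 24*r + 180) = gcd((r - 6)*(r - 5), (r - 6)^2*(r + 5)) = r - 6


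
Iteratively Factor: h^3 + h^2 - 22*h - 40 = (h - 5)*(h^2 + 6*h + 8) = (h - 5)*(h + 2)*(h + 4)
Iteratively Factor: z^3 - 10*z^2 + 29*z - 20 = (z - 4)*(z^2 - 6*z + 5) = (z - 4)*(z - 1)*(z - 5)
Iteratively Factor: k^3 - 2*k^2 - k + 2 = (k + 1)*(k^2 - 3*k + 2) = (k - 2)*(k + 1)*(k - 1)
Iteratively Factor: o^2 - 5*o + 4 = (o - 1)*(o - 4)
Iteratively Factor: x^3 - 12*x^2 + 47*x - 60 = (x - 5)*(x^2 - 7*x + 12) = (x - 5)*(x - 3)*(x - 4)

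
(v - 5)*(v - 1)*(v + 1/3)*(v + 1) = v^4 - 14*v^3/3 - 8*v^2/3 + 14*v/3 + 5/3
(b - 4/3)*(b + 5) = b^2 + 11*b/3 - 20/3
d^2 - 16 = (d - 4)*(d + 4)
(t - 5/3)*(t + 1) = t^2 - 2*t/3 - 5/3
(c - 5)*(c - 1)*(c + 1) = c^3 - 5*c^2 - c + 5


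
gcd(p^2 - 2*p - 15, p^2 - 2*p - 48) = 1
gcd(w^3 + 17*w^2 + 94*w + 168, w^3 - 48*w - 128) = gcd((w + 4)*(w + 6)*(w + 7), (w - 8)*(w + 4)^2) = w + 4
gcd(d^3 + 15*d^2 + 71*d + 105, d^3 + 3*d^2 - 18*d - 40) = d + 5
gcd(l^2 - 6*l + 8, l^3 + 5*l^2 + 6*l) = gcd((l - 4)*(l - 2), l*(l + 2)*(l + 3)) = 1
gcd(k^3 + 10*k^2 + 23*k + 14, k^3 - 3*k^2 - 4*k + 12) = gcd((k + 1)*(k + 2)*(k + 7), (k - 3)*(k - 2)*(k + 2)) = k + 2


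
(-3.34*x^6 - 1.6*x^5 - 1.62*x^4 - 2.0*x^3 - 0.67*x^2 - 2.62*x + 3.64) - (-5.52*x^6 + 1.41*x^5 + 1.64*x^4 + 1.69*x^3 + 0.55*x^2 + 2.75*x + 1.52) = 2.18*x^6 - 3.01*x^5 - 3.26*x^4 - 3.69*x^3 - 1.22*x^2 - 5.37*x + 2.12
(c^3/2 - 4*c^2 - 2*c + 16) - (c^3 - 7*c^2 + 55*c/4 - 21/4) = -c^3/2 + 3*c^2 - 63*c/4 + 85/4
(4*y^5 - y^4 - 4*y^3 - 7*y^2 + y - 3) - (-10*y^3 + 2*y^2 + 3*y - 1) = 4*y^5 - y^4 + 6*y^3 - 9*y^2 - 2*y - 2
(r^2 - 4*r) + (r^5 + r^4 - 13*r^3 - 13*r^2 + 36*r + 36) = r^5 + r^4 - 13*r^3 - 12*r^2 + 32*r + 36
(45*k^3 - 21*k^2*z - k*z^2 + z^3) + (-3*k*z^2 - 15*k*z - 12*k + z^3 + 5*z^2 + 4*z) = 45*k^3 - 21*k^2*z - 4*k*z^2 - 15*k*z - 12*k + 2*z^3 + 5*z^2 + 4*z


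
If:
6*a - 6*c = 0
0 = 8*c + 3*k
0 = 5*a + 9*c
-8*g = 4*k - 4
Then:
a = 0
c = 0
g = 1/2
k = 0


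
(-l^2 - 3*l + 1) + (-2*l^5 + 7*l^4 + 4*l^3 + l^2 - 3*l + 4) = -2*l^5 + 7*l^4 + 4*l^3 - 6*l + 5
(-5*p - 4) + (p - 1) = -4*p - 5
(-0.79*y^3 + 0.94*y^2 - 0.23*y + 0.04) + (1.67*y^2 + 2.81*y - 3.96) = -0.79*y^3 + 2.61*y^2 + 2.58*y - 3.92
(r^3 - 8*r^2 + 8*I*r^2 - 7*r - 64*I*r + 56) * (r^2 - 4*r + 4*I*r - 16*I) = r^5 - 12*r^4 + 12*I*r^4 - 7*r^3 - 144*I*r^3 + 468*r^2 + 356*I*r^2 - 1248*r + 336*I*r - 896*I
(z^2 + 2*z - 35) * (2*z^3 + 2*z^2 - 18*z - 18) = 2*z^5 + 6*z^4 - 84*z^3 - 124*z^2 + 594*z + 630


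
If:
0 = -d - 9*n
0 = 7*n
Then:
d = 0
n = 0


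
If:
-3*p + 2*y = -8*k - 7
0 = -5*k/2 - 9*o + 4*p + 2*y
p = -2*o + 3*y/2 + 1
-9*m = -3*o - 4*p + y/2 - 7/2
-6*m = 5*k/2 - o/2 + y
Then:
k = -5780/7909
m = 19733/47454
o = 294/7909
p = -383/7909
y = -5136/7909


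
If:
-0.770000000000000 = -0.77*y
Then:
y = 1.00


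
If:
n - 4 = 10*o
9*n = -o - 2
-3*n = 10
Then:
No Solution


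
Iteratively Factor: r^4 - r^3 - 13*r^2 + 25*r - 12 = (r - 1)*(r^3 - 13*r + 12) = (r - 3)*(r - 1)*(r^2 + 3*r - 4) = (r - 3)*(r - 1)*(r + 4)*(r - 1)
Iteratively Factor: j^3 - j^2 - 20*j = (j)*(j^2 - j - 20) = j*(j - 5)*(j + 4)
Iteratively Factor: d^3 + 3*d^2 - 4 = (d + 2)*(d^2 + d - 2) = (d + 2)^2*(d - 1)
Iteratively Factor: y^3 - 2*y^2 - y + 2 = (y - 2)*(y^2 - 1) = (y - 2)*(y + 1)*(y - 1)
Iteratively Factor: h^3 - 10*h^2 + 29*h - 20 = (h - 5)*(h^2 - 5*h + 4) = (h - 5)*(h - 4)*(h - 1)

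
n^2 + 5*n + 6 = (n + 2)*(n + 3)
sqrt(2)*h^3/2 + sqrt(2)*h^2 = h^2*(sqrt(2)*h/2 + sqrt(2))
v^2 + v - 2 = (v - 1)*(v + 2)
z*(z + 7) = z^2 + 7*z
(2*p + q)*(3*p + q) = 6*p^2 + 5*p*q + q^2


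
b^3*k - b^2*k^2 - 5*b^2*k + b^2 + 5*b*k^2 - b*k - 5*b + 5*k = (b - 5)*(b - k)*(b*k + 1)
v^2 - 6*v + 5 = (v - 5)*(v - 1)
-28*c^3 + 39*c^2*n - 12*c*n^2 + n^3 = (-7*c + n)*(-4*c + n)*(-c + n)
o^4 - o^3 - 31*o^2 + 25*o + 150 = (o - 5)*(o - 3)*(o + 2)*(o + 5)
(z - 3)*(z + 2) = z^2 - z - 6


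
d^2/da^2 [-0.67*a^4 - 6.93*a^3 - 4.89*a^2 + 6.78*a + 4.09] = -8.04*a^2 - 41.58*a - 9.78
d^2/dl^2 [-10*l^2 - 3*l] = -20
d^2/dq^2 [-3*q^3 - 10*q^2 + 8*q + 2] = -18*q - 20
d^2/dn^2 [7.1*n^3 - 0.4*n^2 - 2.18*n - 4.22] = 42.6*n - 0.8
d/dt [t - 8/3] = 1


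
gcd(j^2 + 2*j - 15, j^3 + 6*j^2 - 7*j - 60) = j^2 + 2*j - 15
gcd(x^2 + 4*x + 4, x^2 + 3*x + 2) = x + 2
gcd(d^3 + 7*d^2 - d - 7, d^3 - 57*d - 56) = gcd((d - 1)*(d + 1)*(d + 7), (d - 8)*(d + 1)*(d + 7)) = d^2 + 8*d + 7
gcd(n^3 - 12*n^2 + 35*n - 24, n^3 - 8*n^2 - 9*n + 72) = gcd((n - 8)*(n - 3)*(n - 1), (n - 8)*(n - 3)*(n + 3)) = n^2 - 11*n + 24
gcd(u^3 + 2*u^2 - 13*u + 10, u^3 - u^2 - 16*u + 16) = u - 1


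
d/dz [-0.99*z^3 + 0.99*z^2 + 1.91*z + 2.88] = -2.97*z^2 + 1.98*z + 1.91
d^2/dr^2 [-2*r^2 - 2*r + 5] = -4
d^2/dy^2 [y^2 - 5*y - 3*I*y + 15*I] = 2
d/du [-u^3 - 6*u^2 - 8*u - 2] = -3*u^2 - 12*u - 8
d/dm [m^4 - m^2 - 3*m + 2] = 4*m^3 - 2*m - 3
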